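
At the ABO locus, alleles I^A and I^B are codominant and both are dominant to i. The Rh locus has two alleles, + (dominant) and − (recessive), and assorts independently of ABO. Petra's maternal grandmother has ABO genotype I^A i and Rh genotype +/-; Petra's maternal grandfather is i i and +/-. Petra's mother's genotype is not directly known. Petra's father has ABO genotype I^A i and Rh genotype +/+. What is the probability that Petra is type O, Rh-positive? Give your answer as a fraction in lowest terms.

Petra's mother's ABO genotype from I^A i × i i: 1/2 I^A i, 1/2 i i.
Crossing each possibility with the father I^A i and summing P(type O): 1/2·1/4 + 1/2·1/2 = 3/8.
Similarly for Rh via the mother's Rh distribution: P(Rh+) = 1.
Independent loci: 3/8 × 1 = 3/8.

3/8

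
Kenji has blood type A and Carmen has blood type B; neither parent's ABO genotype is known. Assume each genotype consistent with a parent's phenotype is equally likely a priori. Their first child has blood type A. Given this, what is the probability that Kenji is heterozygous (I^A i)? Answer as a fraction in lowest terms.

Possible genotypes: Kenji ∈ {I^A I^A, I^A i}; Carmen ∈ {I^B I^B, I^B i}.
Weight each parental genotype pair by prior × P(type-A child):
  I^A I^A × I^B i: posterior weight 2/3.
  I^A i × I^B i: posterior weight 1/3.
Sum the posterior weight over pairs where Kenji is I^A i: 1/3.

1/3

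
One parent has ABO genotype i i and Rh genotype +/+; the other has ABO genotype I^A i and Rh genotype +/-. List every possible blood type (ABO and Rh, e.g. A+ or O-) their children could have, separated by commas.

O+, A+

Gametes from i i × I^A i give offspring ABO genotypes I^A i, i i, i.e. phenotypes O, A.
Rh cross +/+ × +/- → phenotypes Rh+.
Combining independently: O+, A+.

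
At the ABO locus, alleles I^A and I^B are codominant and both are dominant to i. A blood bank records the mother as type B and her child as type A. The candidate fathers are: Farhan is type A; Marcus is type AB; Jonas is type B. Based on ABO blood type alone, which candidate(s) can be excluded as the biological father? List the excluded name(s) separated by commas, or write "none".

A candidate is excluded only if no genotype consistent with his phenotype could produce a type A child with a type B mother.
Jonas (type B): no genotype consistent with that phenotype can produce a type-A child with a type-B mother.

Jonas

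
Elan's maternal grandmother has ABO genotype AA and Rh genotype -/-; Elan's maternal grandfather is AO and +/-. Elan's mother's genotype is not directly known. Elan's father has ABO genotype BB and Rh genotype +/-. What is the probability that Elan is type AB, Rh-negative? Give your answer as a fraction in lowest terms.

9/32

Elan's mother's ABO genotype from AA × AO: 1/2 AA, 1/2 AO.
Crossing each possibility with the father BB and summing P(type AB): 1/2·1 + 1/2·1/2 = 3/4.
Similarly for Rh via the mother's Rh distribution: P(Rh-) = 3/8.
Independent loci: 3/4 × 3/8 = 9/32.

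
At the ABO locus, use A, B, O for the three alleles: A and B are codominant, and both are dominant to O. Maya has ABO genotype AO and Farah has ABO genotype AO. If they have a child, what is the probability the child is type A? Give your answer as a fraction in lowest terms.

3/4

ABO cross AO × AO → offspring phenotypes: 1/4 O, 3/4 A.
So P(type A) = 3/4.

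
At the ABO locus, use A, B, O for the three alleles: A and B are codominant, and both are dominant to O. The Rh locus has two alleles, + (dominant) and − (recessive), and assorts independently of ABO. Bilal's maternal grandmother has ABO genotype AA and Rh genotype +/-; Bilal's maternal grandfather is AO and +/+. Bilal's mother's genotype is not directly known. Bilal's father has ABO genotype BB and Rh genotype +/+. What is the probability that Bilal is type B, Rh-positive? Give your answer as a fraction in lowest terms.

Bilal's mother's ABO genotype from AA × AO: 1/2 AA, 1/2 AO.
Crossing each possibility with the father BB and summing P(type B): 1/2·0 + 1/2·1/2 = 1/4.
Similarly for Rh via the mother's Rh distribution: P(Rh+) = 1.
Independent loci: 1/4 × 1 = 1/4.

1/4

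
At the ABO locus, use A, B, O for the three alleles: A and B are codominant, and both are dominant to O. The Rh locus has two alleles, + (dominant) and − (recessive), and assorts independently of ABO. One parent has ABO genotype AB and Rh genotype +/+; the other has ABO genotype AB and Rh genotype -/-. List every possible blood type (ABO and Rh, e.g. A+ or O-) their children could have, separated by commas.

A+, B+, AB+

Gametes from AB × AB give offspring ABO genotypes AA, AB, BB, i.e. phenotypes A, B, AB.
Rh cross +/+ × -/- → phenotypes Rh+.
Combining independently: A+, B+, AB+.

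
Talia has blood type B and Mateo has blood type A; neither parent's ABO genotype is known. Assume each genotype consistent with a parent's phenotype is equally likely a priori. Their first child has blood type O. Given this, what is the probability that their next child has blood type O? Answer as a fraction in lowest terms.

Possible genotypes: Talia ∈ {I^B I^B, I^B i}; Mateo ∈ {I^A I^A, I^A i}.
Weight each parental genotype pair by prior × P(type-O child):
  I^B i × I^A i: posterior weight 1; P(next child type O) = 1/4.
Weighted sum = 1/4.

1/4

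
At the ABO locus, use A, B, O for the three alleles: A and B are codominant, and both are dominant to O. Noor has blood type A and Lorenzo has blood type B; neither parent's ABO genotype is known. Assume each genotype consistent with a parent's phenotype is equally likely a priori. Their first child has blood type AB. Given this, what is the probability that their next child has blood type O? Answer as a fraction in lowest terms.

Possible genotypes: Noor ∈ {AA, AO}; Lorenzo ∈ {BB, BO}.
Weight each parental genotype pair by prior × P(type-AB child):
  AA × BB: posterior weight 4/9; P(next child type O) = 0.
  AA × BO: posterior weight 2/9; P(next child type O) = 0.
  AO × BB: posterior weight 2/9; P(next child type O) = 0.
  AO × BO: posterior weight 1/9; P(next child type O) = 1/4.
Weighted sum = 1/36.

1/36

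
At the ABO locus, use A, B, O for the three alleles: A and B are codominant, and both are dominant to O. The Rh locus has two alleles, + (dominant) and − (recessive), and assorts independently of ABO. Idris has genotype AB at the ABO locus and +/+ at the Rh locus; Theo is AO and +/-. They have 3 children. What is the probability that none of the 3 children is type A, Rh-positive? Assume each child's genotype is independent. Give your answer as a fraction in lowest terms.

1/8

ABO cross AB × AO → 1/2 A, 1/4 B, 1/4 AB.
Rh cross +/+ × +/- → 1 Rh+; so P(type A, Rh-positive) = 1/2 × 1 = 1/2 per child.
P(not type A, Rh-positive) = 1/2 for one child; (1/2)^3 = 1/8.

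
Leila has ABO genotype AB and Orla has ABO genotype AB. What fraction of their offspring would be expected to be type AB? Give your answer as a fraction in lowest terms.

1/2

ABO cross AB × AB → offspring phenotypes: 1/4 A, 1/4 B, 1/2 AB.
So P(type AB) = 1/2.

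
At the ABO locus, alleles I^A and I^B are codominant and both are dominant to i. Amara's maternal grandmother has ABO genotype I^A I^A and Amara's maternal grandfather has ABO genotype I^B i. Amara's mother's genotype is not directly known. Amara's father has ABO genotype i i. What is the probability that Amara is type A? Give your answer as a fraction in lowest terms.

Amara's mother's ABO genotype from I^A I^A × I^B i: 1/2 I^A I^B, 1/2 I^A i.
Crossing each possibility with the father i i and summing P(type A): 1/2·1/2 + 1/2·1/2 = 1/2.

1/2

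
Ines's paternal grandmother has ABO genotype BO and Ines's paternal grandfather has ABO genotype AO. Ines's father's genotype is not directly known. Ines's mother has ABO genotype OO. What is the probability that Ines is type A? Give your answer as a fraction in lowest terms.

Ines's father's ABO genotype from BO × AO: 1/4 AB, 1/4 AO, 1/4 BO, 1/4 OO.
Crossing each possibility with the mother OO and summing P(type A): 1/4·1/2 + 1/4·1/2 + 1/4·0 + 1/4·0 = 1/4.

1/4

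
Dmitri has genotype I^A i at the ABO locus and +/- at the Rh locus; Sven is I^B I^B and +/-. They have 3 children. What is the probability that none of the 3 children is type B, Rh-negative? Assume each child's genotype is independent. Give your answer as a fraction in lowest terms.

ABO cross I^A i × I^B I^B → 1/2 B, 1/2 AB.
Rh cross +/- × +/- → 3/4 Rh+, 1/4 Rh-; so P(type B, Rh-negative) = 1/2 × 1/4 = 1/8 per child.
P(not type B, Rh-negative) = 7/8 for one child; (7/8)^3 = 343/512.

343/512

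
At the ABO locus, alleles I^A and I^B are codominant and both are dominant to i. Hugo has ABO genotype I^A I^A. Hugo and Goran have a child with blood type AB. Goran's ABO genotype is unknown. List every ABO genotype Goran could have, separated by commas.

I^A I^B, I^B I^B, I^B i

For each candidate genotype of Goran, check whether crossing it with I^A I^A can produce every observed child phenotype.
  I^A I^A → possible child types {A} ✗
  I^A I^B → possible child types {A, AB} ✓
  I^A i → possible child types {A} ✗
  I^B I^B → possible child types {AB} ✓
  I^B i → possible child types {A, AB} ✓
  i i → possible child types {A} ✗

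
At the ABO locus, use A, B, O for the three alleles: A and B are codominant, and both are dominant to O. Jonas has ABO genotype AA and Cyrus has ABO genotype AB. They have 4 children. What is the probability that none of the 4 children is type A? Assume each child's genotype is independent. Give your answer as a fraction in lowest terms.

1/16

ABO cross AA × AB → 1/2 A, 1/2 AB.
So P(type A) = 1/2 per child.
P(not type A) = 1/2 for one child; (1/2)^4 = 1/16.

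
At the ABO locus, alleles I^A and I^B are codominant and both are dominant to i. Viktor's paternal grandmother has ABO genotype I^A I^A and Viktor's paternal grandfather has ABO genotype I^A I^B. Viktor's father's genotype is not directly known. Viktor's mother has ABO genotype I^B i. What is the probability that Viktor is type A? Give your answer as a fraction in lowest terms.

Viktor's father's ABO genotype from I^A I^A × I^A I^B: 1/2 I^A I^A, 1/2 I^A I^B.
Crossing each possibility with the mother I^B i and summing P(type A): 1/2·1/2 + 1/2·1/4 = 3/8.

3/8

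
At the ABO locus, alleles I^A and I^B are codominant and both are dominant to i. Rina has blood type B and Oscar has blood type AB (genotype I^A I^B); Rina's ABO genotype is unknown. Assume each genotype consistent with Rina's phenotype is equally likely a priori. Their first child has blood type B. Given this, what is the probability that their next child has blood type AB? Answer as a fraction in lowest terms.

3/8

Possible genotypes: Rina ∈ {I^B I^B, I^B i}; Oscar ∈ {I^A I^B}.
Weight each parental genotype pair by prior × P(type-B child):
  I^B I^B × I^A I^B: posterior weight 1/2; P(next child type AB) = 1/2.
  I^B i × I^A I^B: posterior weight 1/2; P(next child type AB) = 1/4.
Weighted sum = 3/8.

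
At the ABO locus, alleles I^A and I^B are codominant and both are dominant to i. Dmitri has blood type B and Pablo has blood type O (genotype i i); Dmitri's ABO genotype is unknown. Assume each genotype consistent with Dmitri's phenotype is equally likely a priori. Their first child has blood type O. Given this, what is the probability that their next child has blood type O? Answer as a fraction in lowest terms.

1/2

Possible genotypes: Dmitri ∈ {I^B I^B, I^B i}; Pablo ∈ {i i}.
Weight each parental genotype pair by prior × P(type-O child):
  I^B i × i i: posterior weight 1; P(next child type O) = 1/2.
Weighted sum = 1/2.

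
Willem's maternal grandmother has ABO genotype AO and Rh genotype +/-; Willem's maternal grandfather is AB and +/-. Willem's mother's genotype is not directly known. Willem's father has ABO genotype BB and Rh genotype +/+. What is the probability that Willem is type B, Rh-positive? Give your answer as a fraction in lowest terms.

1/2

Willem's mother's ABO genotype from AO × AB: 1/4 AA, 1/4 AB, 1/4 AO, 1/4 BO.
Crossing each possibility with the father BB and summing P(type B): 1/4·0 + 1/4·1/2 + 1/4·1/2 + 1/4·1 = 1/2.
Similarly for Rh via the mother's Rh distribution: P(Rh+) = 1.
Independent loci: 1/2 × 1 = 1/2.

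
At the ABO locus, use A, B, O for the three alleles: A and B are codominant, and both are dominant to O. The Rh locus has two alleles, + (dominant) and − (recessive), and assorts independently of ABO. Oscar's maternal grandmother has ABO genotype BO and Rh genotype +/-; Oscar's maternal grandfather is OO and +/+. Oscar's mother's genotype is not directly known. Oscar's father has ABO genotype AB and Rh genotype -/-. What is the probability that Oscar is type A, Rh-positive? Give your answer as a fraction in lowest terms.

Oscar's mother's ABO genotype from BO × OO: 1/2 BO, 1/2 OO.
Crossing each possibility with the father AB and summing P(type A): 1/2·1/4 + 1/2·1/2 = 3/8.
Similarly for Rh via the mother's Rh distribution: P(Rh+) = 3/4.
Independent loci: 3/8 × 3/4 = 9/32.

9/32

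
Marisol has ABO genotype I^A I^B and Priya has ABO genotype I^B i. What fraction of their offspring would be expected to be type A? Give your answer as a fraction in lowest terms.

1/4

ABO cross I^A I^B × I^B i → offspring phenotypes: 1/4 A, 1/2 B, 1/4 AB.
So P(type A) = 1/4.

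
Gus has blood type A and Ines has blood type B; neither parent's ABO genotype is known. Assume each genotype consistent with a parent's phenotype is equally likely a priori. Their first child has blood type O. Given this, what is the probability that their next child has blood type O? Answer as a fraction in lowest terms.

1/4

Possible genotypes: Gus ∈ {AA, AO}; Ines ∈ {BB, BO}.
Weight each parental genotype pair by prior × P(type-O child):
  AO × BO: posterior weight 1; P(next child type O) = 1/4.
Weighted sum = 1/4.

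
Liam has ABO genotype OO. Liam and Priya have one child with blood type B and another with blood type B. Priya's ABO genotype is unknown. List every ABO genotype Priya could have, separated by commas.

For each candidate genotype of Priya, check whether crossing it with OO can produce every observed child phenotype.
  AA → possible child types {A} ✗
  AB → possible child types {A, B} ✓
  AO → possible child types {O, A} ✗
  BB → possible child types {B} ✓
  BO → possible child types {O, B} ✓
  OO → possible child types {O} ✗

AB, BB, BO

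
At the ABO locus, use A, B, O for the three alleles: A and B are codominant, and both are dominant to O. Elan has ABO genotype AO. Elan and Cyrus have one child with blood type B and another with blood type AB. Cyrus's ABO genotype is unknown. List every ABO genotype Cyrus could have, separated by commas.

For each candidate genotype of Cyrus, check whether crossing it with AO can produce every observed child phenotype.
  AA → possible child types {A} ✗
  AB → possible child types {A, B, AB} ✓
  AO → possible child types {O, A} ✗
  BB → possible child types {B, AB} ✓
  BO → possible child types {O, A, B, AB} ✓
  OO → possible child types {O, A} ✗

AB, BB, BO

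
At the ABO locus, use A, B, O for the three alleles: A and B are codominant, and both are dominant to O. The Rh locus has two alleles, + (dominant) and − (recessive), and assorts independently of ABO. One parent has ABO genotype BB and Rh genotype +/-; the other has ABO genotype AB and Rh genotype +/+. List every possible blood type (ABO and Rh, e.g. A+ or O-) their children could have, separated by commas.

B+, AB+

Gametes from BB × AB give offspring ABO genotypes AB, BB, i.e. phenotypes B, AB.
Rh cross +/- × +/+ → phenotypes Rh+.
Combining independently: B+, AB+.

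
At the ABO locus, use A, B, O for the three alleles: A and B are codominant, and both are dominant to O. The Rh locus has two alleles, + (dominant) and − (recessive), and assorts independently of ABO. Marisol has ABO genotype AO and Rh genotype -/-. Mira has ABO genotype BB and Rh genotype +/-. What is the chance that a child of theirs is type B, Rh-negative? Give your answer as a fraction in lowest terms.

1/4

ABO cross AO × BB → offspring phenotypes: 1/2 B, 1/2 AB.
Rh cross -/- × +/- → 1/2 Rh+, 1/2 Rh-.
Independent loci: P(type B, Rh-negative) = 1/2 × 1/2 = 1/4.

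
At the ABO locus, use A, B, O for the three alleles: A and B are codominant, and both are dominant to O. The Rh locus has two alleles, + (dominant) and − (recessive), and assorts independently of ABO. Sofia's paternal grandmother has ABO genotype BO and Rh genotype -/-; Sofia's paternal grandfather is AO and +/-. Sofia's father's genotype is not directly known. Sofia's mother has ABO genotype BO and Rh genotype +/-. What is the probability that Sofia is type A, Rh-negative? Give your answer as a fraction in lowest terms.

3/64

Sofia's father's ABO genotype from BO × AO: 1/4 AB, 1/4 AO, 1/4 BO, 1/4 OO.
Crossing each possibility with the mother BO and summing P(type A): 1/4·1/4 + 1/4·1/4 + 1/4·0 + 1/4·0 = 1/8.
Similarly for Rh via the father's Rh distribution: P(Rh-) = 3/8.
Independent loci: 1/8 × 3/8 = 3/64.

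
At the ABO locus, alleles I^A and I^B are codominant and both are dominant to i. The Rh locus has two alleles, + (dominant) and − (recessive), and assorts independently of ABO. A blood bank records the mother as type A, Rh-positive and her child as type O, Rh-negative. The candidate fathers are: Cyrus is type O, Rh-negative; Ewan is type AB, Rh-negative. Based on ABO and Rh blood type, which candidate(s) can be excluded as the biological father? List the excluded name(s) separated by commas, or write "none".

A candidate is excluded only if no genotype consistent with his phenotype could produce a type O, Rh-negative child with a type A, Rh-positive mother.
Ewan (type AB, Rh-): no genotype consistent with that phenotype can produce a type-O Rh- child with a type-A mother.

Ewan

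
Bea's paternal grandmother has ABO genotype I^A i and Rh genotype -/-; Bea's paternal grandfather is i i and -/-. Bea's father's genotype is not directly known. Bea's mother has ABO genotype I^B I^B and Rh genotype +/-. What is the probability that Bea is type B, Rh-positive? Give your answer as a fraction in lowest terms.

3/8

Bea's father's ABO genotype from I^A i × i i: 1/2 I^A i, 1/2 i i.
Crossing each possibility with the mother I^B I^B and summing P(type B): 1/2·1/2 + 1/2·1 = 3/4.
Similarly for Rh via the father's Rh distribution: P(Rh+) = 1/2.
Independent loci: 3/4 × 1/2 = 3/8.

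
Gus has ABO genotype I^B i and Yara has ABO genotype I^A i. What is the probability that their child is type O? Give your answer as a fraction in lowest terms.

1/4

ABO cross I^B i × I^A i → offspring phenotypes: 1/4 O, 1/4 A, 1/4 B, 1/4 AB.
So P(type O) = 1/4.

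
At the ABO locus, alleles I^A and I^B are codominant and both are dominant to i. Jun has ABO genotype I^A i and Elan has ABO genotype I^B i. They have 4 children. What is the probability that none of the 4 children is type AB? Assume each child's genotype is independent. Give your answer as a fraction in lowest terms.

ABO cross I^A i × I^B i → 1/4 O, 1/4 A, 1/4 B, 1/4 AB.
So P(type AB) = 1/4 per child.
P(not type AB) = 3/4 for one child; (3/4)^4 = 81/256.

81/256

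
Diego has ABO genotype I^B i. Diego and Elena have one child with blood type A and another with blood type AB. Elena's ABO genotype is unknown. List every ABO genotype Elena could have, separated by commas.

I^A I^A, I^A I^B, I^A i

For each candidate genotype of Elena, check whether crossing it with I^B i can produce every observed child phenotype.
  I^A I^A → possible child types {A, AB} ✓
  I^A I^B → possible child types {A, B, AB} ✓
  I^A i → possible child types {O, A, B, AB} ✓
  I^B I^B → possible child types {B} ✗
  I^B i → possible child types {O, B} ✗
  i i → possible child types {O, B} ✗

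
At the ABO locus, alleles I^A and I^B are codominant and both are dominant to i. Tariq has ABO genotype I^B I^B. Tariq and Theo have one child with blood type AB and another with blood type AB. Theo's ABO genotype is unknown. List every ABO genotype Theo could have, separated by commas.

I^A I^A, I^A I^B, I^A i

For each candidate genotype of Theo, check whether crossing it with I^B I^B can produce every observed child phenotype.
  I^A I^A → possible child types {AB} ✓
  I^A I^B → possible child types {B, AB} ✓
  I^A i → possible child types {B, AB} ✓
  I^B I^B → possible child types {B} ✗
  I^B i → possible child types {B} ✗
  i i → possible child types {B} ✗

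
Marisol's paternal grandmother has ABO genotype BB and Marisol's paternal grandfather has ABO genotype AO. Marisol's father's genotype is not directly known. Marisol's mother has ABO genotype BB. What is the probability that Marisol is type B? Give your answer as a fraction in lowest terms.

Marisol's father's ABO genotype from BB × AO: 1/2 AB, 1/2 BO.
Crossing each possibility with the mother BB and summing P(type B): 1/2·1/2 + 1/2·1 = 3/4.

3/4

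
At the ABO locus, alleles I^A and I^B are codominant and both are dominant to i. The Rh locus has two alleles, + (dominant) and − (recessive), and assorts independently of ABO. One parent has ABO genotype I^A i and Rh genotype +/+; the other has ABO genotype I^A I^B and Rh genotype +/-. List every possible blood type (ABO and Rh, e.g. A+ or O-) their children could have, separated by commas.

A+, B+, AB+

Gametes from I^A i × I^A I^B give offspring ABO genotypes I^A I^A, I^A I^B, I^A i, I^B i, i.e. phenotypes A, B, AB.
Rh cross +/+ × +/- → phenotypes Rh+.
Combining independently: A+, B+, AB+.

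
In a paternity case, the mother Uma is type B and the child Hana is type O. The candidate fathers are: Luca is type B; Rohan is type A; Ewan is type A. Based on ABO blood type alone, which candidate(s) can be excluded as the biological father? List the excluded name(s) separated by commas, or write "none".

A candidate is excluded only if no genotype consistent with his phenotype could produce a type O child with a type B mother.
Every candidate has at least one consistent genotype combination, so none can be excluded.

none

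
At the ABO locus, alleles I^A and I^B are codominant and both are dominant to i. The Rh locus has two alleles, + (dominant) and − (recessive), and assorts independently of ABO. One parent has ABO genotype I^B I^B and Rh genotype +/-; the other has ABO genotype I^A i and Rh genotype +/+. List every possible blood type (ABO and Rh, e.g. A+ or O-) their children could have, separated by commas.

Gametes from I^B I^B × I^A i give offspring ABO genotypes I^A I^B, I^B i, i.e. phenotypes B, AB.
Rh cross +/- × +/+ → phenotypes Rh+.
Combining independently: B+, AB+.

B+, AB+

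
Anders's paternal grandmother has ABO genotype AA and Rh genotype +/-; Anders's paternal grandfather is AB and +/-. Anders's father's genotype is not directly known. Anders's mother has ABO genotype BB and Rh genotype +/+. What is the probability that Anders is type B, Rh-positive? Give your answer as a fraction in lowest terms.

Anders's father's ABO genotype from AA × AB: 1/2 AA, 1/2 AB.
Crossing each possibility with the mother BB and summing P(type B): 1/2·0 + 1/2·1/2 = 1/4.
Similarly for Rh via the father's Rh distribution: P(Rh+) = 1.
Independent loci: 1/4 × 1 = 1/4.

1/4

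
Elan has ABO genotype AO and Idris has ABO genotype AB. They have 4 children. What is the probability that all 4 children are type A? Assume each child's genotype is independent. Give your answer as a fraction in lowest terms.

ABO cross AO × AB → 1/2 A, 1/4 B, 1/4 AB.
So P(type A) = 1/2 per child.
All 4 independent: (1/2)^4 = 1/16.

1/16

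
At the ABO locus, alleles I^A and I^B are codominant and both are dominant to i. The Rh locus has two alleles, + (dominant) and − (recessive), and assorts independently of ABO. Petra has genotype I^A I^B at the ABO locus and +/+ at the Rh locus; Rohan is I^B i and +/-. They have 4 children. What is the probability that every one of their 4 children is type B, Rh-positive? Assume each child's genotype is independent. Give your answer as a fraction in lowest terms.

1/16

ABO cross I^A I^B × I^B i → 1/4 A, 1/2 B, 1/4 AB.
Rh cross +/+ × +/- → 1 Rh+; so P(type B, Rh-positive) = 1/2 × 1 = 1/2 per child.
All 4 independent: (1/2)^4 = 1/16.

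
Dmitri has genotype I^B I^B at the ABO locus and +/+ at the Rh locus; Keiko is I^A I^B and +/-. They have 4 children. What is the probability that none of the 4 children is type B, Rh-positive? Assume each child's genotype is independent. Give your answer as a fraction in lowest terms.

1/16

ABO cross I^B I^B × I^A I^B → 1/2 B, 1/2 AB.
Rh cross +/+ × +/- → 1 Rh+; so P(type B, Rh-positive) = 1/2 × 1 = 1/2 per child.
P(not type B, Rh-positive) = 1/2 for one child; (1/2)^4 = 1/16.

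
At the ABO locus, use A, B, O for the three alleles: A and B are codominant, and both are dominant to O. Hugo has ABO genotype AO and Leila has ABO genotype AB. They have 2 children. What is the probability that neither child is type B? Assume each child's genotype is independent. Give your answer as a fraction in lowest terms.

ABO cross AO × AB → 1/2 A, 1/4 B, 1/4 AB.
So P(type B) = 1/4 per child.
P(not type B) = 3/4 for one child; (3/4)^2 = 9/16.

9/16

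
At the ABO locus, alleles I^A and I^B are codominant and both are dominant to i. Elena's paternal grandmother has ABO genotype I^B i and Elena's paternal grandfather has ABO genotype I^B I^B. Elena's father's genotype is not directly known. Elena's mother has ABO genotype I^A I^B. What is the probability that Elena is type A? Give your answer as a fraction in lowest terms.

1/8

Elena's father's ABO genotype from I^B i × I^B I^B: 1/2 I^B I^B, 1/2 I^B i.
Crossing each possibility with the mother I^A I^B and summing P(type A): 1/2·0 + 1/2·1/4 = 1/8.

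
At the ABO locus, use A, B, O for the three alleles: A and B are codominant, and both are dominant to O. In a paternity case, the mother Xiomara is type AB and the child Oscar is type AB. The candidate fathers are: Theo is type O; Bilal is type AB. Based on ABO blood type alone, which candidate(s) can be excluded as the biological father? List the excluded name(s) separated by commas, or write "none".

A candidate is excluded only if no genotype consistent with his phenotype could produce a type AB child with a type AB mother.
Theo (type O): no genotype consistent with that phenotype can produce a type-AB child with a type-AB mother.

Theo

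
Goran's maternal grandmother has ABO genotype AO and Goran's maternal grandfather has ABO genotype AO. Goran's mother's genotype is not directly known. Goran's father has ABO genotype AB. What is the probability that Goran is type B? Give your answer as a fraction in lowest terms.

1/4

Goran's mother's ABO genotype from AO × AO: 1/4 AA, 1/2 AO, 1/4 OO.
Crossing each possibility with the father AB and summing P(type B): 1/4·0 + 1/2·1/4 + 1/4·1/2 = 1/4.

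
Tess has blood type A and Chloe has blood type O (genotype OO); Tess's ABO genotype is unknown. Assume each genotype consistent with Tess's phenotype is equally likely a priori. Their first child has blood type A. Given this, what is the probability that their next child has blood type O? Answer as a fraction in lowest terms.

1/6

Possible genotypes: Tess ∈ {AA, AO}; Chloe ∈ {OO}.
Weight each parental genotype pair by prior × P(type-A child):
  AA × OO: posterior weight 2/3; P(next child type O) = 0.
  AO × OO: posterior weight 1/3; P(next child type O) = 1/2.
Weighted sum = 1/6.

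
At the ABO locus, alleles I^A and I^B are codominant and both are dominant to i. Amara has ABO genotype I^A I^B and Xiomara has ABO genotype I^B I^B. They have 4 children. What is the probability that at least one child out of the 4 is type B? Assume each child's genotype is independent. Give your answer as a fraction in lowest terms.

ABO cross I^A I^B × I^B I^B → 1/2 B, 1/2 AB.
So P(type B) = 1/2 per child.
P(none) = (1/2)^4 = 1/16; P(at least one) = 1 − 1/16 = 15/16.

15/16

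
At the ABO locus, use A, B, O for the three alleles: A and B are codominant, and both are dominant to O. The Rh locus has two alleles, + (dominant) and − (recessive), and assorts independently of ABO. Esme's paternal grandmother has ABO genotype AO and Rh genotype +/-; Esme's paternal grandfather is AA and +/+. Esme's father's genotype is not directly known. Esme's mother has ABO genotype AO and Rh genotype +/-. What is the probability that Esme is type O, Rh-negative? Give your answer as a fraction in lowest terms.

Esme's father's ABO genotype from AO × AA: 1/2 AA, 1/2 AO.
Crossing each possibility with the mother AO and summing P(type O): 1/2·0 + 1/2·1/4 = 1/8.
Similarly for Rh via the father's Rh distribution: P(Rh-) = 1/8.
Independent loci: 1/8 × 1/8 = 1/64.

1/64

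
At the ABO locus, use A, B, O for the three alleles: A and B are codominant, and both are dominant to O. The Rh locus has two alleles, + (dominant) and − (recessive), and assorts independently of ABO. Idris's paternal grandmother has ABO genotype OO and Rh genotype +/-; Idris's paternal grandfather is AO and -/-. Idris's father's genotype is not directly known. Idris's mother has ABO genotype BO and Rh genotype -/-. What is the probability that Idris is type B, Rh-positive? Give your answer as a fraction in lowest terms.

Idris's father's ABO genotype from OO × AO: 1/2 AO, 1/2 OO.
Crossing each possibility with the mother BO and summing P(type B): 1/2·1/4 + 1/2·1/2 = 3/8.
Similarly for Rh via the father's Rh distribution: P(Rh+) = 1/4.
Independent loci: 3/8 × 1/4 = 3/32.

3/32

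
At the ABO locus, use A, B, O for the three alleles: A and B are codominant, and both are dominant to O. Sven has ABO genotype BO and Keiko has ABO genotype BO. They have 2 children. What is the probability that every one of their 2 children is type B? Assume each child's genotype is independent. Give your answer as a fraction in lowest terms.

9/16

ABO cross BO × BO → 1/4 O, 3/4 B.
So P(type B) = 3/4 per child.
All 2 independent: (3/4)^2 = 9/16.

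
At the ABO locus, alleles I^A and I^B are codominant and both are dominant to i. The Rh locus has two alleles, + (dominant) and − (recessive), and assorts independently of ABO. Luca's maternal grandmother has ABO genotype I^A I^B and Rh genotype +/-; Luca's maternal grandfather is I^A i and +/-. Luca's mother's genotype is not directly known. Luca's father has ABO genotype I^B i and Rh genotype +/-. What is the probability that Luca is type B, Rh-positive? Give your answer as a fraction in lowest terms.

Luca's mother's ABO genotype from I^A I^B × I^A i: 1/4 I^A I^A, 1/4 I^A I^B, 1/4 I^A i, 1/4 I^B i.
Crossing each possibility with the father I^B i and summing P(type B): 1/4·0 + 1/4·1/2 + 1/4·1/4 + 1/4·3/4 = 3/8.
Similarly for Rh via the mother's Rh distribution: P(Rh+) = 3/4.
Independent loci: 3/8 × 3/4 = 9/32.

9/32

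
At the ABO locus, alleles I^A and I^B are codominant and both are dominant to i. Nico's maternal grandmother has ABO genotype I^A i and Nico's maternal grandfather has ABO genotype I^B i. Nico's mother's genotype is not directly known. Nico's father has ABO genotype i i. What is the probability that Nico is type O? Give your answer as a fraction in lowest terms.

1/2

Nico's mother's ABO genotype from I^A i × I^B i: 1/4 I^A I^B, 1/4 I^A i, 1/4 I^B i, 1/4 i i.
Crossing each possibility with the father i i and summing P(type O): 1/4·0 + 1/4·1/2 + 1/4·1/2 + 1/4·1 = 1/2.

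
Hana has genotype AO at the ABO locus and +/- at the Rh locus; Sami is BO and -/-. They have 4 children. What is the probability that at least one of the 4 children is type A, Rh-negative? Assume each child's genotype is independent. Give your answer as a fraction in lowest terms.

ABO cross AO × BO → 1/4 O, 1/4 A, 1/4 B, 1/4 AB.
Rh cross +/- × -/- → 1/2 Rh+, 1/2 Rh-; so P(type A, Rh-negative) = 1/4 × 1/2 = 1/8 per child.
P(none) = (7/8)^4 = 2401/4096; P(at least one) = 1 − 2401/4096 = 1695/4096.

1695/4096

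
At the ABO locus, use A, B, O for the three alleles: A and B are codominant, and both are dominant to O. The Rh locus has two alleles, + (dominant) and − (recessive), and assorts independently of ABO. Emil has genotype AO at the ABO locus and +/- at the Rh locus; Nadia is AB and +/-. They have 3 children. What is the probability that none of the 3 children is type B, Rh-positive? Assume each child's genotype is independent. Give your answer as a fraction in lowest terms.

ABO cross AO × AB → 1/2 A, 1/4 B, 1/4 AB.
Rh cross +/- × +/- → 3/4 Rh+, 1/4 Rh-; so P(type B, Rh-positive) = 1/4 × 3/4 = 3/16 per child.
P(not type B, Rh-positive) = 13/16 for one child; (13/16)^3 = 2197/4096.

2197/4096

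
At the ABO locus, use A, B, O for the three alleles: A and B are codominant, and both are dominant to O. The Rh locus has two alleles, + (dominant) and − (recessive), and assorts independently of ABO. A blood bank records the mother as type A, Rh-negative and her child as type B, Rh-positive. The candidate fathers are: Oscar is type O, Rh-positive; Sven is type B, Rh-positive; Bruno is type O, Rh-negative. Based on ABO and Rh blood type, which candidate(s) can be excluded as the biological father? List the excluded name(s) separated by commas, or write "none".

Oscar, Bruno

A candidate is excluded only if no genotype consistent with his phenotype could produce a type B, Rh-positive child with a type A, Rh-negative mother.
Oscar (type O, Rh+): no genotype consistent with that phenotype can produce a type-B Rh+ child with a type-A mother.
Bruno (type O, Rh-): no genotype consistent with that phenotype can produce a type-B Rh+ child with a type-A mother.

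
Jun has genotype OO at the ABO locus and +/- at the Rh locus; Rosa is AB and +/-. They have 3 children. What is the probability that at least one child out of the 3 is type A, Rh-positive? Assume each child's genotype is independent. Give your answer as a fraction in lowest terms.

387/512

ABO cross OO × AB → 1/2 A, 1/2 B.
Rh cross +/- × +/- → 3/4 Rh+, 1/4 Rh-; so P(type A, Rh-positive) = 1/2 × 3/4 = 3/8 per child.
P(none) = (5/8)^3 = 125/512; P(at least one) = 1 − 125/512 = 387/512.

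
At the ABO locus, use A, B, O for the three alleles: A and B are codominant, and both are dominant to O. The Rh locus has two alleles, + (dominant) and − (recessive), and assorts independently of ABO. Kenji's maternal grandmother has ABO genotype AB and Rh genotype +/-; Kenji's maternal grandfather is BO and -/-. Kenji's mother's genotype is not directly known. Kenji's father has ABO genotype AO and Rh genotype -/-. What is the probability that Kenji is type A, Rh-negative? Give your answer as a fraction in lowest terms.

Kenji's mother's ABO genotype from AB × BO: 1/4 AB, 1/4 AO, 1/4 BB, 1/4 BO.
Crossing each possibility with the father AO and summing P(type A): 1/4·1/2 + 1/4·3/4 + 1/4·0 + 1/4·1/4 = 3/8.
Similarly for Rh via the mother's Rh distribution: P(Rh-) = 3/4.
Independent loci: 3/8 × 3/4 = 9/32.

9/32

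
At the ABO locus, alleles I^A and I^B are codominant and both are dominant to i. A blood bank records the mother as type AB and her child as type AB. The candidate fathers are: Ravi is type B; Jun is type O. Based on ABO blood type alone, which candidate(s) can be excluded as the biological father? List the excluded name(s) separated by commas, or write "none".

A candidate is excluded only if no genotype consistent with his phenotype could produce a type AB child with a type AB mother.
Jun (type O): no genotype consistent with that phenotype can produce a type-AB child with a type-AB mother.

Jun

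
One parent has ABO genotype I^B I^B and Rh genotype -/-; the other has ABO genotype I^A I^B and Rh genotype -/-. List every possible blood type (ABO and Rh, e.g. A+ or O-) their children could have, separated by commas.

Gametes from I^B I^B × I^A I^B give offspring ABO genotypes I^A I^B, I^B I^B, i.e. phenotypes B, AB.
Rh cross -/- × -/- → phenotypes Rh-.
Combining independently: B-, AB-.

B-, AB-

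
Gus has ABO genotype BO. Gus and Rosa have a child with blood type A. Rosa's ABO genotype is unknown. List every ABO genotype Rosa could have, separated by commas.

For each candidate genotype of Rosa, check whether crossing it with BO can produce every observed child phenotype.
  AA → possible child types {A, AB} ✓
  AB → possible child types {A, B, AB} ✓
  AO → possible child types {O, A, B, AB} ✓
  BB → possible child types {B} ✗
  BO → possible child types {O, B} ✗
  OO → possible child types {O, B} ✗

AA, AB, AO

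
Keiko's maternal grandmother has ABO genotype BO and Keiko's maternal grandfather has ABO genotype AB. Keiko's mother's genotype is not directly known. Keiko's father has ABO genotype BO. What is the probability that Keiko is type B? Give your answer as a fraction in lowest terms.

5/8

Keiko's mother's ABO genotype from BO × AB: 1/4 AB, 1/4 AO, 1/4 BB, 1/4 BO.
Crossing each possibility with the father BO and summing P(type B): 1/4·1/2 + 1/4·1/4 + 1/4·1 + 1/4·3/4 = 5/8.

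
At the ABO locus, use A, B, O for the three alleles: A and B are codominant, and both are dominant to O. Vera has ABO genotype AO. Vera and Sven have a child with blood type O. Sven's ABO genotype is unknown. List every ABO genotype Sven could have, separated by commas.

For each candidate genotype of Sven, check whether crossing it with AO can produce every observed child phenotype.
  AA → possible child types {A} ✗
  AB → possible child types {A, B, AB} ✗
  AO → possible child types {O, A} ✓
  BB → possible child types {B, AB} ✗
  BO → possible child types {O, A, B, AB} ✓
  OO → possible child types {O, A} ✓

AO, BO, OO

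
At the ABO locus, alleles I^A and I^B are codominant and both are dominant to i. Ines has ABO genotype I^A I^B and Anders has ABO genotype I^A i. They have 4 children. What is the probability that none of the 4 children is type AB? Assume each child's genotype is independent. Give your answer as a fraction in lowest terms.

81/256

ABO cross I^A I^B × I^A i → 1/2 A, 1/4 B, 1/4 AB.
So P(type AB) = 1/4 per child.
P(not type AB) = 3/4 for one child; (3/4)^4 = 81/256.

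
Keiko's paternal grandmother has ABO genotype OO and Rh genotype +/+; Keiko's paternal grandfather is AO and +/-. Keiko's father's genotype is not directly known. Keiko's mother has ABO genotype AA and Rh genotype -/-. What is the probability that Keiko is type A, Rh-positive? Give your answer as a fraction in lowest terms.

3/4

Keiko's father's ABO genotype from OO × AO: 1/2 AO, 1/2 OO.
Crossing each possibility with the mother AA and summing P(type A): 1/2·1 + 1/2·1 = 1.
Similarly for Rh via the father's Rh distribution: P(Rh+) = 3/4.
Independent loci: 1 × 3/4 = 3/4.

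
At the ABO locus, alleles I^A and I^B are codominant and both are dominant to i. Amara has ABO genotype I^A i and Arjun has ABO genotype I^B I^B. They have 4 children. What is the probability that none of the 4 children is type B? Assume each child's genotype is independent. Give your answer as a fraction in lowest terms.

ABO cross I^A i × I^B I^B → 1/2 B, 1/2 AB.
So P(type B) = 1/2 per child.
P(not type B) = 1/2 for one child; (1/2)^4 = 1/16.

1/16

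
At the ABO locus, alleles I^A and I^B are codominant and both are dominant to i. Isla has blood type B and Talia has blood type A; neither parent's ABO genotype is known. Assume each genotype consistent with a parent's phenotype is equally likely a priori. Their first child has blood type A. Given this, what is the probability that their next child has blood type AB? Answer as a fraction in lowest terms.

5/12

Possible genotypes: Isla ∈ {I^B I^B, I^B i}; Talia ∈ {I^A I^A, I^A i}.
Weight each parental genotype pair by prior × P(type-A child):
  I^B i × I^A I^A: posterior weight 2/3; P(next child type AB) = 1/2.
  I^B i × I^A i: posterior weight 1/3; P(next child type AB) = 1/4.
Weighted sum = 5/12.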